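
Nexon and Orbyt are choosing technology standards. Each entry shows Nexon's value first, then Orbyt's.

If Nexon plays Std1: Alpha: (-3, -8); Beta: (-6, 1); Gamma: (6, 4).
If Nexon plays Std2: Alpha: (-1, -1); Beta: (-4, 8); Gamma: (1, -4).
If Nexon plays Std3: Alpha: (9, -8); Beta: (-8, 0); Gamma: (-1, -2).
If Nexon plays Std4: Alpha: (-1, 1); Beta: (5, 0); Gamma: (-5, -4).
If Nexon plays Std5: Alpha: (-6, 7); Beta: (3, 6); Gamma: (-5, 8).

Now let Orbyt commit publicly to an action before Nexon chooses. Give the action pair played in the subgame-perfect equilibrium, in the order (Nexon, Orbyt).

Work backward from Nexon's decision.
- Alpha: Nexon compares -3, -1, 9, -1, -6 and picks Std3; Orbyt would get -8.
- Beta: Nexon compares -6, -4, -8, 5, 3 and picks Std4; Orbyt would get 0.
- Gamma: Nexon compares 6, 1, -1, -5, -5 and picks Std1; Orbyt would get 4.
Among -8, 0, 4, the best is 4 at Gamma. Subgame-perfect outcome: (Std1, Gamma) with payoffs (6, 4).

(Std1, Gamma)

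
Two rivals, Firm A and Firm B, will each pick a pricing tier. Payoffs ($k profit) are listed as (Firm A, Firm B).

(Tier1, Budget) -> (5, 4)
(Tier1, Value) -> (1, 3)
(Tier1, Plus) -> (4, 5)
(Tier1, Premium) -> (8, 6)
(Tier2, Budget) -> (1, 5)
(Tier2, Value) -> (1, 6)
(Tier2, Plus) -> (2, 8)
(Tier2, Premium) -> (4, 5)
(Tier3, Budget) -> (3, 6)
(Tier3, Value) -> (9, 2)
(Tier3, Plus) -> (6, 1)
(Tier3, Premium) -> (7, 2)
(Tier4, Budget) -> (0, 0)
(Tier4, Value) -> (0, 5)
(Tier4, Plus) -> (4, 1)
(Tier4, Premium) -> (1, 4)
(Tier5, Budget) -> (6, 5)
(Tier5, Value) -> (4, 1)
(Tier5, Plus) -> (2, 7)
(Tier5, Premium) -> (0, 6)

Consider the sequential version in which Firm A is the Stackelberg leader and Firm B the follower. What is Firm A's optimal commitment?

Work backward from Firm B's decision.
- Tier1: Firm B compares 4, 3, 5, 6 and picks Premium; Firm A would get 8.
- Tier2: Firm B compares 5, 6, 8, 5 and picks Plus; Firm A would get 2.
- Tier3: Firm B compares 6, 2, 1, 2 and picks Budget; Firm A would get 3.
- Tier4: Firm B compares 0, 5, 1, 4 and picks Value; Firm A would get 0.
- Tier5: Firm B compares 5, 1, 7, 6 and picks Plus; Firm A would get 2.
Firm A's induced payoffs are 8, 2, 3, 0, 2, so Firm A commits to Tier1. Subgame-perfect outcome: (Tier1, Premium) with payoffs (8, 6).

Tier1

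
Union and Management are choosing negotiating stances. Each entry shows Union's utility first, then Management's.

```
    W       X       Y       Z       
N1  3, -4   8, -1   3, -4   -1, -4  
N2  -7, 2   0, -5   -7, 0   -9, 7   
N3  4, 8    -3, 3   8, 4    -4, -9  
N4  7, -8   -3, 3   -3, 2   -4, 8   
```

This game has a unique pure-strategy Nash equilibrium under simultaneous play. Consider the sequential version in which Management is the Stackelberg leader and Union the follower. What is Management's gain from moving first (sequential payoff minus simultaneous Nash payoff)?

5

Solve by backward induction (Management leads).
- W → Union plays N4 (best of 3, -7, 4, 7); Management gets -8.
- X → Union plays N1 (best of 8, 0, -3, -3); Management gets -1.
- Y → Union plays N3 (best of 3, -7, 8, -3); Management gets 4.
- Z → Union plays N1 (best of -1, -9, -4, -4); Management gets -4.
Among -8, -1, 4, -4, the best is 4 at Y. Subgame-perfect outcome: (N3, Y) with payoffs (8, 4).
Now find the simultaneous Nash equilibrium.
Union's best replies: W→N4; X→N1; Y→N3; Z→N1.
Management's best replies: N1→X; N2→Z; N3→W; N4→Z.
Only (N1, X) has each player best-responding; Nash payoffs (8, -1).
Management's commitment gain: 4 − -1 = 5.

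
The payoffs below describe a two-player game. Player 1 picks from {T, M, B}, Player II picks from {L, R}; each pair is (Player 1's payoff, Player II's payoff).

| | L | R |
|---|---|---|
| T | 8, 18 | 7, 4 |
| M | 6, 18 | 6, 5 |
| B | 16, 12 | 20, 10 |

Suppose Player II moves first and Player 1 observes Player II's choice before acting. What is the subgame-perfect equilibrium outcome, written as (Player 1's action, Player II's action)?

Solve by backward induction (Player II leads).
- L: BR = B, leader payoff 12.
- R: BR = B, leader payoff 10.
Among 12, 10, the best is 12 at L. Subgame-perfect outcome: (B, L) with payoffs (16, 12).

(B, L)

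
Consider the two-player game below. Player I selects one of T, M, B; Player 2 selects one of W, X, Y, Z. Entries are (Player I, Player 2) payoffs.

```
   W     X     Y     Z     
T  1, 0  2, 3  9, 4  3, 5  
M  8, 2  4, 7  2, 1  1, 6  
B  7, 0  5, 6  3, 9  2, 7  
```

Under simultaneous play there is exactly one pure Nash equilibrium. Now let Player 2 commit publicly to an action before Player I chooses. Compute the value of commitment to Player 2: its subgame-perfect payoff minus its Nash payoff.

Work backward from Player I's decision.
- W → Player I plays M (best of 1, 8, 7); Player 2 gets 2.
- X → Player I plays B (best of 2, 4, 5); Player 2 gets 6.
- Y → Player I plays T (best of 9, 2, 3); Player 2 gets 4.
- Z → Player I plays T (best of 3, 1, 2); Player 2 gets 5.
Maximizing over 2, 6, 4, 5, Player 2 chooses X. Subgame-perfect outcome: (B, X) with payoffs (5, 6).
Under simultaneous play:
Player I's best replies: W→M; X→B; Y→T; Z→T.
Player 2's best replies: T→Z; M→X; B→Y.
Only (T, Z) has each player best-responding; Nash payoffs (3, 5).
Player 2's commitment gain: 6 − 5 = 1.

1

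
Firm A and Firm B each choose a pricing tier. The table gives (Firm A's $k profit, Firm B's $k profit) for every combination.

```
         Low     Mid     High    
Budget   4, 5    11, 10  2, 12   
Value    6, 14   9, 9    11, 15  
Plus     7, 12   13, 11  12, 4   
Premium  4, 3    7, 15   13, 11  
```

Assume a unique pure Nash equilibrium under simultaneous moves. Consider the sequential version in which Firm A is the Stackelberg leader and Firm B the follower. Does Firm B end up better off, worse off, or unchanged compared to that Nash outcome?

better off

Solve by backward induction (Firm A leads).
- Budget → Firm B plays High (best of 5, 10, 12); Firm A gets 2.
- Value → Firm B plays High (best of 14, 9, 15); Firm A gets 11.
- Plus → Firm B plays Low (best of 12, 11, 4); Firm A gets 7.
- Premium → Firm B plays Mid (best of 3, 15, 11); Firm A gets 7.
Maximizing over 2, 11, 7, 7, Firm A chooses Value. Subgame-perfect outcome: (Value, High) with payoffs (11, 15).
Now find the simultaneous Nash equilibrium.
Firm A's best replies: Low→Plus; Mid→Plus; High→Premium.
Firm B's best replies: Budget→High; Value→High; Plus→Low; Premium→Mid.
The unique mutual best reply is (Plus, Low), giving (7, 12).
Firm B earns 15 sequentially versus 12 at the Nash outcome: better off.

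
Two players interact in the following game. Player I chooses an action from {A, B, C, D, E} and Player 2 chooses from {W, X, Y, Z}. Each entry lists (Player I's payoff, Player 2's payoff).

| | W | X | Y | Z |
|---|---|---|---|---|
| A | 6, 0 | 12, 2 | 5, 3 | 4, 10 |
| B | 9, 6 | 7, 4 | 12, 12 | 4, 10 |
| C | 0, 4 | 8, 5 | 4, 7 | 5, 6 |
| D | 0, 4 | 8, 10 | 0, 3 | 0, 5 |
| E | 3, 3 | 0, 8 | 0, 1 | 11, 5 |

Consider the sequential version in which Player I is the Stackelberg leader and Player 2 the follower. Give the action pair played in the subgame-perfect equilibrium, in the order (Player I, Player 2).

Work backward from Player 2's decision.
- A → Player 2 plays Z (best of 0, 2, 3, 10); Player I gets 4.
- B → Player 2 plays Y (best of 6, 4, 12, 10); Player I gets 12.
- C → Player 2 plays Y (best of 4, 5, 7, 6); Player I gets 4.
- D → Player 2 plays X (best of 4, 10, 3, 5); Player I gets 8.
- E → Player 2 plays X (best of 3, 8, 1, 5); Player I gets 0.
Player I's induced payoffs are 4, 12, 4, 8, 0, so Player I commits to B. Subgame-perfect outcome: (B, Y) with payoffs (12, 12).

(B, Y)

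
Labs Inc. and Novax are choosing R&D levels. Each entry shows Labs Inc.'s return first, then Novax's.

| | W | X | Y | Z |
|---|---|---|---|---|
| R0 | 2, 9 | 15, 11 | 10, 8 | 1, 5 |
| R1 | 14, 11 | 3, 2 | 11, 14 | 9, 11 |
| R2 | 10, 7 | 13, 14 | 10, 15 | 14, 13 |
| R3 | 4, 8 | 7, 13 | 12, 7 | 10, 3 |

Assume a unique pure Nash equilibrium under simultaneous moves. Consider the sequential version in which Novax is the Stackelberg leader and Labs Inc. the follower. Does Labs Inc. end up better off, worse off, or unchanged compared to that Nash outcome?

Solve by backward induction (Novax leads).
- W: Labs Inc. compares 2, 14, 10, 4 and picks R1; Novax would get 11.
- X: Labs Inc. compares 15, 3, 13, 7 and picks R0; Novax would get 11.
- Y: Labs Inc. compares 10, 11, 10, 12 and picks R3; Novax would get 7.
- Z: Labs Inc. compares 1, 9, 14, 10 and picks R2; Novax would get 13.
Maximizing over 11, 11, 7, 13, Novax chooses Z. Subgame-perfect outcome: (R2, Z) with payoffs (14, 13).
Under simultaneous play:
Labs Inc.'s best replies: W→R1; X→R0; Y→R3; Z→R2.
Novax's best replies: R0→X; R1→Y; R2→Y; R3→X.
Only (R0, X) has each player best-responding; Nash payoffs (15, 11).
Labs Inc. earns 14 sequentially versus 15 at the Nash outcome: worse off.

worse off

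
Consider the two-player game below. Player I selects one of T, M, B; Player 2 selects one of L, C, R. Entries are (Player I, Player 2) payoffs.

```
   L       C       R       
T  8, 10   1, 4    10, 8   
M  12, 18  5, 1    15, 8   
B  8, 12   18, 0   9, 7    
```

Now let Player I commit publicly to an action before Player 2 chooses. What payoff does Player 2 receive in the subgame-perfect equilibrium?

Backward induction with Player I moving first.
- T: Player 2 compares 10, 4, 8 and picks L; Player I would get 8.
- M: Player 2 compares 18, 1, 8 and picks L; Player I would get 12.
- B: Player 2 compares 12, 0, 7 and picks L; Player I would get 8.
Among 8, 12, 8, the best is 12 at M. Subgame-perfect outcome: (M, L) with payoffs (12, 18).

18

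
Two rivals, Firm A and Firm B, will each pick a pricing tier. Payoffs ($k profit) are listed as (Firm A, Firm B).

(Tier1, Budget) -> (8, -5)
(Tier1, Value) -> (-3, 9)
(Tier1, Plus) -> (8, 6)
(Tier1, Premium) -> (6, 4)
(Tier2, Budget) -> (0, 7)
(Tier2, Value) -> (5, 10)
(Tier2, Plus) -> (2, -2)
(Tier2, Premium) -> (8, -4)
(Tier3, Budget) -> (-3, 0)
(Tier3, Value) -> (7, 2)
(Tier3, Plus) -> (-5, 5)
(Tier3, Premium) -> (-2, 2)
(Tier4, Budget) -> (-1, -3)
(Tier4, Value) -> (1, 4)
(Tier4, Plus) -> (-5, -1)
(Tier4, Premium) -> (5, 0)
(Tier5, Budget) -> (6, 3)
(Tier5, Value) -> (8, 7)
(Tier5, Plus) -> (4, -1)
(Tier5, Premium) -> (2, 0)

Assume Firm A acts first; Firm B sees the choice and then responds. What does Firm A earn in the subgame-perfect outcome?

8

Work backward from Firm B's decision.
- Tier1: BR = Value, leader payoff -3.
- Tier2: BR = Value, leader payoff 5.
- Tier3: BR = Plus, leader payoff -5.
- Tier4: BR = Value, leader payoff 1.
- Tier5: BR = Value, leader payoff 8.
Among -3, 5, -5, 1, 8, the best is 8 at Tier5. Subgame-perfect outcome: (Tier5, Value) with payoffs (8, 7).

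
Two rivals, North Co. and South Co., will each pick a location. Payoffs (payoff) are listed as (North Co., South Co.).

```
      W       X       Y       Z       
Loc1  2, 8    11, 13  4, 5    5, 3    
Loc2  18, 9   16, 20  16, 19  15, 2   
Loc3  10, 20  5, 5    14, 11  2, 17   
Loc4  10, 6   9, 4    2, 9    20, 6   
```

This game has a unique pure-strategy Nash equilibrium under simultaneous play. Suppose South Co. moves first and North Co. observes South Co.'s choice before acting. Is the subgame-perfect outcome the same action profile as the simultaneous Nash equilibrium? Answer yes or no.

yes

Solve by backward induction (South Co. leads).
- W: North Co. compares 2, 18, 10, 10 and picks Loc2; South Co. would get 9.
- X: North Co. compares 11, 16, 5, 9 and picks Loc2; South Co. would get 20.
- Y: North Co. compares 4, 16, 14, 2 and picks Loc2; South Co. would get 19.
- Z: North Co. compares 5, 15, 2, 20 and picks Loc4; South Co. would get 6.
Maximizing over 9, 20, 19, 6, South Co. chooses X. Subgame-perfect outcome: (Loc2, X) with payoffs (16, 20).
For the simultaneous game, intersect best replies.
North Co.'s best replies: W→Loc2; X→Loc2; Y→Loc2; Z→Loc4.
South Co.'s best replies: Loc1→X; Loc2→X; Loc3→W; Loc4→Y.
The unique mutual best reply is (Loc2, X), giving (16, 20).
Sequential outcome (Loc2, X) coincides with the Nash profile (Loc2, X).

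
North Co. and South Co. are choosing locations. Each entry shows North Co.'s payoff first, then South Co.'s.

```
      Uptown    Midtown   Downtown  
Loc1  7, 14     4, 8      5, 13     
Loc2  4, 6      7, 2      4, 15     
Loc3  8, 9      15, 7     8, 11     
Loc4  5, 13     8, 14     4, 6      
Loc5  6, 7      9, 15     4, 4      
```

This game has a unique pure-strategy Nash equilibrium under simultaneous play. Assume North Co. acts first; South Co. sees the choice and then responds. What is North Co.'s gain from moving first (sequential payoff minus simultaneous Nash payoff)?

1

South Co. best-responds to each possible North Co. move:
- Loc1: BR = Uptown, leader payoff 7.
- Loc2: BR = Downtown, leader payoff 4.
- Loc3: BR = Downtown, leader payoff 8.
- Loc4: BR = Midtown, leader payoff 8.
- Loc5: BR = Midtown, leader payoff 9.
Maximizing over 7, 4, 8, 8, 9, North Co. chooses Loc5. Subgame-perfect outcome: (Loc5, Midtown) with payoffs (9, 15).
For the simultaneous game, intersect best replies.
North Co.'s best replies: Uptown→Loc3; Midtown→Loc3; Downtown→Loc3.
South Co.'s best replies: Loc1→Uptown; Loc2→Downtown; Loc3→Downtown; Loc4→Midtown; Loc5→Midtown.
Only (Loc3, Downtown) has each player best-responding; Nash payoffs (8, 11).
North Co.'s commitment gain: 9 − 8 = 1.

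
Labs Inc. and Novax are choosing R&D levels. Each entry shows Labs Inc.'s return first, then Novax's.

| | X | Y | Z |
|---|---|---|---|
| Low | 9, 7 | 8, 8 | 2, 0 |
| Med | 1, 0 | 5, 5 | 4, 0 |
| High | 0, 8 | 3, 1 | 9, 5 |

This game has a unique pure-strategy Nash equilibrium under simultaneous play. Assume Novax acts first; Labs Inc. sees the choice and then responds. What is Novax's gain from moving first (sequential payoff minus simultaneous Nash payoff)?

Work backward from Labs Inc.'s decision.
- X → Labs Inc. plays Low (best of 9, 1, 0); Novax gets 7.
- Y → Labs Inc. plays Low (best of 8, 5, 3); Novax gets 8.
- Z → Labs Inc. plays High (best of 2, 4, 9); Novax gets 5.
Maximizing over 7, 8, 5, Novax chooses Y. Subgame-perfect outcome: (Low, Y) with payoffs (8, 8).
Now find the simultaneous Nash equilibrium.
Labs Inc.'s best replies: X→Low; Y→Low; Z→High.
Novax's best replies: Low→Y; Med→Y; High→X.
Only (Low, Y) has each player best-responding; Nash payoffs (8, 8).
Novax's commitment gain: 8 − 8 = 0.

0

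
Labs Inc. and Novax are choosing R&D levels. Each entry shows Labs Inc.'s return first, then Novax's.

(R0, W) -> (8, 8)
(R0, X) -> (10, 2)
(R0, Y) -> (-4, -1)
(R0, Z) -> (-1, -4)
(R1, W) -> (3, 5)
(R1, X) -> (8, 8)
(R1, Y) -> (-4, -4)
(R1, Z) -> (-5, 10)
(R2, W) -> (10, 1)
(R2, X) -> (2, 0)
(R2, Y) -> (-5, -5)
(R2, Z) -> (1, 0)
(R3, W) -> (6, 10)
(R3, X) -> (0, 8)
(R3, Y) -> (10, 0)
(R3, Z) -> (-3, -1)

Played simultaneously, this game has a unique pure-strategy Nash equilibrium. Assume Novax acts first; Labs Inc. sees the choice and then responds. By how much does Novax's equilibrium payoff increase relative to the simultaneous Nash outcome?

Work backward from Labs Inc.'s decision.
- W: Labs Inc. compares 8, 3, 10, 6 and picks R2; Novax would get 1.
- X: Labs Inc. compares 10, 8, 2, 0 and picks R0; Novax would get 2.
- Y: Labs Inc. compares -4, -4, -5, 10 and picks R3; Novax would get 0.
- Z: Labs Inc. compares -1, -5, 1, -3 and picks R2; Novax would get 0.
Among 1, 2, 0, 0, the best is 2 at X. Subgame-perfect outcome: (R0, X) with payoffs (10, 2).
Now find the simultaneous Nash equilibrium.
Labs Inc.'s best replies: W→R2; X→R0; Y→R3; Z→R2.
Novax's best replies: R0→W; R1→Z; R2→W; R3→W.
Only (R2, W) has each player best-responding; Nash payoffs (10, 1).
Novax's commitment gain: 2 − 1 = 1.

1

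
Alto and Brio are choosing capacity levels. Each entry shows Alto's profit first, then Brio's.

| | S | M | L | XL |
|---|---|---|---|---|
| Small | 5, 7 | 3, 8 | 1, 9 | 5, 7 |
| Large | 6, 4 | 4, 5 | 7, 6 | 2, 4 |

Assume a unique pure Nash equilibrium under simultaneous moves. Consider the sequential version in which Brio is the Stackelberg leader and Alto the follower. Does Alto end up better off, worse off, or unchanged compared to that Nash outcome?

Alto best-responds to each possible Brio move:
- S: Alto compares 5, 6 and picks Large; Brio would get 4.
- M: Alto compares 3, 4 and picks Large; Brio would get 5.
- L: Alto compares 1, 7 and picks Large; Brio would get 6.
- XL: Alto compares 5, 2 and picks Small; Brio would get 7.
Among 4, 5, 6, 7, the best is 7 at XL. Subgame-perfect outcome: (Small, XL) with payoffs (5, 7).
Under simultaneous play:
Alto's best replies: S→Large; M→Large; L→Large; XL→Small.
Brio's best replies: Small→L; Large→L.
Only (Large, L) has each player best-responding; Nash payoffs (7, 6).
Alto earns 5 sequentially versus 7 at the Nash outcome: worse off.

worse off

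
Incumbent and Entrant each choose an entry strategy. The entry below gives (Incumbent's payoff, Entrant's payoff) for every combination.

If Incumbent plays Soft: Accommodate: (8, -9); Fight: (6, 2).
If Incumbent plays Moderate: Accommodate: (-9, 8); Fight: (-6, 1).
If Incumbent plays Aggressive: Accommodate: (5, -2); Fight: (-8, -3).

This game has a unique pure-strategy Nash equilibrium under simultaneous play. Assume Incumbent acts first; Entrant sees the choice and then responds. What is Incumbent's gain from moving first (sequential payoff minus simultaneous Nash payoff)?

0

Backward induction with Incumbent moving first.
- Soft: Entrant compares -9, 2 and picks Fight; Incumbent would get 6.
- Moderate: Entrant compares 8, 1 and picks Accommodate; Incumbent would get -9.
- Aggressive: Entrant compares -2, -3 and picks Accommodate; Incumbent would get 5.
Maximizing over 6, -9, 5, Incumbent chooses Soft. Subgame-perfect outcome: (Soft, Fight) with payoffs (6, 2).
Now find the simultaneous Nash equilibrium.
Incumbent's best replies: Accommodate→Soft; Fight→Soft.
Entrant's best replies: Soft→Fight; Moderate→Accommodate; Aggressive→Accommodate.
Only (Soft, Fight) has each player best-responding; Nash payoffs (6, 2).
Incumbent's commitment gain: 6 − 6 = 0.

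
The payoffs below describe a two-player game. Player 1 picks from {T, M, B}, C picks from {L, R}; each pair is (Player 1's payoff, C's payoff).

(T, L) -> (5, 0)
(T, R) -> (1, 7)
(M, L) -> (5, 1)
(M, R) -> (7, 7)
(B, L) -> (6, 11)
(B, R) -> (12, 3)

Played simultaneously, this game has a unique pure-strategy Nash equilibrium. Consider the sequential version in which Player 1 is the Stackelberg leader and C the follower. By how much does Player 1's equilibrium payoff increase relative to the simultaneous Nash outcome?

C best-responds to each possible Player 1 move:
- T: BR = R, leader payoff 1.
- M: BR = R, leader payoff 7.
- B: BR = L, leader payoff 6.
Among 1, 7, 6, the best is 7 at M. Subgame-perfect outcome: (M, R) with payoffs (7, 7).
For the simultaneous game, intersect best replies.
Player 1's best replies: L→B; R→B.
C's best replies: T→R; M→R; B→L.
Only (B, L) has each player best-responding; Nash payoffs (6, 11).
Player 1's commitment gain: 7 − 6 = 1.

1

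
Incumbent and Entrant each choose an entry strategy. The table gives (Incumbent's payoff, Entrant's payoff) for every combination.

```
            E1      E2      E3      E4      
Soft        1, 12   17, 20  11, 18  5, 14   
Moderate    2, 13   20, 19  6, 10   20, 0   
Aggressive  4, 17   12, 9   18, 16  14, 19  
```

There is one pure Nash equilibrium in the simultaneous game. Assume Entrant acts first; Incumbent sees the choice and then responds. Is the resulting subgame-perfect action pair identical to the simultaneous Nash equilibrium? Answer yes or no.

Backward induction with Entrant moving first.
- E1: Incumbent compares 1, 2, 4 and picks Aggressive; Entrant would get 17.
- E2: Incumbent compares 17, 20, 12 and picks Moderate; Entrant would get 19.
- E3: Incumbent compares 11, 6, 18 and picks Aggressive; Entrant would get 16.
- E4: Incumbent compares 5, 20, 14 and picks Moderate; Entrant would get 0.
Maximizing over 17, 19, 16, 0, Entrant chooses E2. Subgame-perfect outcome: (Moderate, E2) with payoffs (20, 19).
For the simultaneous game, intersect best replies.
Incumbent's best replies: E1→Aggressive; E2→Moderate; E3→Aggressive; E4→Moderate.
Entrant's best replies: Soft→E2; Moderate→E2; Aggressive→E4.
Only (Moderate, E2) has each player best-responding; Nash payoffs (20, 19).
Sequential outcome (Moderate, E2) coincides with the Nash profile (Moderate, E2).

yes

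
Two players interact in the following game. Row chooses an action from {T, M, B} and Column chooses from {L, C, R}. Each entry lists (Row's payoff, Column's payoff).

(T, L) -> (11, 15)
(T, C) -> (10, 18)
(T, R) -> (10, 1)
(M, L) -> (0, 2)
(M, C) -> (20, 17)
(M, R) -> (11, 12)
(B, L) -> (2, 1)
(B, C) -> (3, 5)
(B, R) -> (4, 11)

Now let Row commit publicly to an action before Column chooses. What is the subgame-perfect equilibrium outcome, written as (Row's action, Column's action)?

Work backward from Column's decision.
- T: Column compares 15, 18, 1 and picks C; Row would get 10.
- M: Column compares 2, 17, 12 and picks C; Row would get 20.
- B: Column compares 1, 5, 11 and picks R; Row would get 4.
Among 10, 20, 4, the best is 20 at M. Subgame-perfect outcome: (M, C) with payoffs (20, 17).

(M, C)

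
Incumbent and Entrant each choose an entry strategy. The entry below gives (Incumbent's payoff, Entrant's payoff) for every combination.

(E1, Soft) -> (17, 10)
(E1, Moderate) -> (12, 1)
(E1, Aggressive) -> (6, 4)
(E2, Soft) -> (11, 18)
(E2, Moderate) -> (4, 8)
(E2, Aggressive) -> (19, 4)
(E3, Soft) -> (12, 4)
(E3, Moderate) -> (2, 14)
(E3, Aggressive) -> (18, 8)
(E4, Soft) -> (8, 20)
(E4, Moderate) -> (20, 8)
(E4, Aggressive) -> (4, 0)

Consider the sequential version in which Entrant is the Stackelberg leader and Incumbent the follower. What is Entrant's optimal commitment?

Soft

Backward induction with Entrant moving first.
- Soft: BR = E1, leader payoff 10.
- Moderate: BR = E4, leader payoff 8.
- Aggressive: BR = E2, leader payoff 4.
Maximizing over 10, 8, 4, Entrant chooses Soft. Subgame-perfect outcome: (E1, Soft) with payoffs (17, 10).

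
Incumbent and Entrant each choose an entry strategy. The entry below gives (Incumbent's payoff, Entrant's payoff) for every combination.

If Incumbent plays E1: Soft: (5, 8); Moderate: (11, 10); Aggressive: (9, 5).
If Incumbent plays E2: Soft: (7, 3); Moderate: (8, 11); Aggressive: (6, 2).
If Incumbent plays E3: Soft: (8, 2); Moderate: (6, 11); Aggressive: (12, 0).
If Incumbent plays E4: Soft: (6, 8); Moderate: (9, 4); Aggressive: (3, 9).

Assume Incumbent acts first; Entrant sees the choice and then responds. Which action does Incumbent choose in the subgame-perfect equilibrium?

Backward induction with Incumbent moving first.
- E1 → Entrant plays Moderate (best of 8, 10, 5); Incumbent gets 11.
- E2 → Entrant plays Moderate (best of 3, 11, 2); Incumbent gets 8.
- E3 → Entrant plays Moderate (best of 2, 11, 0); Incumbent gets 6.
- E4 → Entrant plays Aggressive (best of 8, 4, 9); Incumbent gets 3.
Among 11, 8, 6, 3, the best is 11 at E1. Subgame-perfect outcome: (E1, Moderate) with payoffs (11, 10).

E1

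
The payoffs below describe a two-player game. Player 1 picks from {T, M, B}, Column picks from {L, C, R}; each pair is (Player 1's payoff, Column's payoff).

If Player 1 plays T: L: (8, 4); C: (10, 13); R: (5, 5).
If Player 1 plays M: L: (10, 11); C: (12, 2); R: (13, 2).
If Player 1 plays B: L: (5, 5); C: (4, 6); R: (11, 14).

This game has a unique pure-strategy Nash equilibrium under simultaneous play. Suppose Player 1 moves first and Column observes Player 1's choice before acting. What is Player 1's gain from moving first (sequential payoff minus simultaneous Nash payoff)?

1

Work backward from Column's decision.
- T: Column compares 4, 13, 5 and picks C; Player 1 would get 10.
- M: Column compares 11, 2, 2 and picks L; Player 1 would get 10.
- B: Column compares 5, 6, 14 and picks R; Player 1 would get 11.
Player 1's induced payoffs are 10, 10, 11, so Player 1 commits to B. Subgame-perfect outcome: (B, R) with payoffs (11, 14).
Now find the simultaneous Nash equilibrium.
Player 1's best replies: L→M; C→M; R→M.
Column's best replies: T→C; M→L; B→R.
The unique mutual best reply is (M, L), giving (10, 11).
Player 1's commitment gain: 11 − 10 = 1.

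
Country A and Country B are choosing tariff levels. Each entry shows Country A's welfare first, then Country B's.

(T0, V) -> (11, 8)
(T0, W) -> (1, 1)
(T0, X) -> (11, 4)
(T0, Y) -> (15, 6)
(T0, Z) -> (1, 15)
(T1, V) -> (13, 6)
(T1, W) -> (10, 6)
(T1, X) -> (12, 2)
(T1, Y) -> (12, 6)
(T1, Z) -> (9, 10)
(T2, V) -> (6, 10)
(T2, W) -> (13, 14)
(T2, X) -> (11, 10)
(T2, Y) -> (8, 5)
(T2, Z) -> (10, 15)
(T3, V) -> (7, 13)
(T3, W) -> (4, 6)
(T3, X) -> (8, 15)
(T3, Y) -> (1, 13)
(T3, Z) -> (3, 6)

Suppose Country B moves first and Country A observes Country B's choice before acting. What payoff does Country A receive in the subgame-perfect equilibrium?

10

Work backward from Country A's decision.
- V: Country A compares 11, 13, 6, 7 and picks T1; Country B would get 6.
- W: Country A compares 1, 10, 13, 4 and picks T2; Country B would get 14.
- X: Country A compares 11, 12, 11, 8 and picks T1; Country B would get 2.
- Y: Country A compares 15, 12, 8, 1 and picks T0; Country B would get 6.
- Z: Country A compares 1, 9, 10, 3 and picks T2; Country B would get 15.
Country B's induced payoffs are 6, 14, 2, 6, 15, so Country B commits to Z. Subgame-perfect outcome: (T2, Z) with payoffs (10, 15).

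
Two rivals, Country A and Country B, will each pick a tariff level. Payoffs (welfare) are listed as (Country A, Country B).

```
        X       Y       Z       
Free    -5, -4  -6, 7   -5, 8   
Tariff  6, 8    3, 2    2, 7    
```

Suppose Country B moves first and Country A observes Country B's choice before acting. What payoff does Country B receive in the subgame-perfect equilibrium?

8

Solve by backward induction (Country B leads).
- X: BR = Tariff, leader payoff 8.
- Y: BR = Tariff, leader payoff 2.
- Z: BR = Tariff, leader payoff 7.
Country B's induced payoffs are 8, 2, 7, so Country B commits to X. Subgame-perfect outcome: (Tariff, X) with payoffs (6, 8).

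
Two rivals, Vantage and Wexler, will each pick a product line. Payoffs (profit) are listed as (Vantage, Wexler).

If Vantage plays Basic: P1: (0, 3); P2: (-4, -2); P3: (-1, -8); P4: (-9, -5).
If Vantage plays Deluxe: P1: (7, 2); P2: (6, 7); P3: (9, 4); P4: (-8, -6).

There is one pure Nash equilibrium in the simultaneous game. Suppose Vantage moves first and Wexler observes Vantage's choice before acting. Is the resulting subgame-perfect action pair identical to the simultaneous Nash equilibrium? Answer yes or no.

Solve by backward induction (Vantage leads).
- Basic → Wexler plays P1 (best of 3, -2, -8, -5); Vantage gets 0.
- Deluxe → Wexler plays P2 (best of 2, 7, 4, -6); Vantage gets 6.
Maximizing over 0, 6, Vantage chooses Deluxe. Subgame-perfect outcome: (Deluxe, P2) with payoffs (6, 7).
Under simultaneous play:
Vantage's best replies: P1→Deluxe; P2→Deluxe; P3→Deluxe; P4→Deluxe.
Wexler's best replies: Basic→P1; Deluxe→P2.
The unique mutual best reply is (Deluxe, P2), giving (6, 7).
Sequential outcome (Deluxe, P2) coincides with the Nash profile (Deluxe, P2).

yes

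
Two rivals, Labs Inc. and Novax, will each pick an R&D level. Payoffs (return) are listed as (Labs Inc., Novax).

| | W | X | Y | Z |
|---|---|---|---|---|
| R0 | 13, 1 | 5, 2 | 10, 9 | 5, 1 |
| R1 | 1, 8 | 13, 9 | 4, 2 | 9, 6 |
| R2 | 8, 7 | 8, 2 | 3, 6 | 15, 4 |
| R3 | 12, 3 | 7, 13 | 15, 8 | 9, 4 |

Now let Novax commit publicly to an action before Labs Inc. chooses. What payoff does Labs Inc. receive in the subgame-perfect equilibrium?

13

Solve by backward induction (Novax leads).
- W: BR = R0, leader payoff 1.
- X: BR = R1, leader payoff 9.
- Y: BR = R3, leader payoff 8.
- Z: BR = R2, leader payoff 4.
Maximizing over 1, 9, 8, 4, Novax chooses X. Subgame-perfect outcome: (R1, X) with payoffs (13, 9).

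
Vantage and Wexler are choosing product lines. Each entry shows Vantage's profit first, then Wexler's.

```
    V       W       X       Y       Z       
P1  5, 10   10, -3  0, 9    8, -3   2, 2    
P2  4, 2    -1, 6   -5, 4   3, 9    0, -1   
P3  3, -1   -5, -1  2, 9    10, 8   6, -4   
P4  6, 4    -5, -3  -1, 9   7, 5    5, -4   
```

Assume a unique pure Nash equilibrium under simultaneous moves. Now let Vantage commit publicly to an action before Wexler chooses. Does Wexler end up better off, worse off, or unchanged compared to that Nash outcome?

Work backward from Wexler's decision.
- P1: Wexler compares 10, -3, 9, -3, 2 and picks V; Vantage would get 5.
- P2: Wexler compares 2, 6, 4, 9, -1 and picks Y; Vantage would get 3.
- P3: Wexler compares -1, -1, 9, 8, -4 and picks X; Vantage would get 2.
- P4: Wexler compares 4, -3, 9, 5, -4 and picks X; Vantage would get -1.
Vantage's induced payoffs are 5, 3, 2, -1, so Vantage commits to P1. Subgame-perfect outcome: (P1, V) with payoffs (5, 10).
Now find the simultaneous Nash equilibrium.
Vantage's best replies: V→P4; W→P1; X→P3; Y→P3; Z→P3.
Wexler's best replies: P1→V; P2→Y; P3→X; P4→X.
Only (P3, X) has each player best-responding; Nash payoffs (2, 9).
Wexler earns 10 sequentially versus 9 at the Nash outcome: better off.

better off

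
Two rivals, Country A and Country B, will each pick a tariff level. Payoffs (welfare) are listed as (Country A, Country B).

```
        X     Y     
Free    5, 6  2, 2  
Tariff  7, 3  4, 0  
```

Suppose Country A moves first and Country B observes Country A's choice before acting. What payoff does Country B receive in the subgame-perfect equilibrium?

Country B best-responds to each possible Country A move:
- Free: BR = X, leader payoff 5.
- Tariff: BR = X, leader payoff 7.
Maximizing over 5, 7, Country A chooses Tariff. Subgame-perfect outcome: (Tariff, X) with payoffs (7, 3).

3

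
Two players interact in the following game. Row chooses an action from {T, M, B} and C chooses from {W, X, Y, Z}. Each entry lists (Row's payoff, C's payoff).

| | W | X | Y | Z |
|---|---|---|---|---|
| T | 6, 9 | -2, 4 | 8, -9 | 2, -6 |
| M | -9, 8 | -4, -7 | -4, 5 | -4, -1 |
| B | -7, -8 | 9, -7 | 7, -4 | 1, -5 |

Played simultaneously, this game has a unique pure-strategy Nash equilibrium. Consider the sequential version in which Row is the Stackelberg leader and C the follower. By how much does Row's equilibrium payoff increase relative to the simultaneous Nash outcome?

C best-responds to each possible Row move:
- T → C plays W (best of 9, 4, -9, -6); Row gets 6.
- M → C plays W (best of 8, -7, 5, -1); Row gets -9.
- B → C plays Y (best of -8, -7, -4, -5); Row gets 7.
Maximizing over 6, -9, 7, Row chooses B. Subgame-perfect outcome: (B, Y) with payoffs (7, -4).
Under simultaneous play:
Row's best replies: W→T; X→B; Y→T; Z→T.
C's best replies: T→W; M→W; B→Y.
Only (T, W) has each player best-responding; Nash payoffs (6, 9).
Row's commitment gain: 7 − 6 = 1.

1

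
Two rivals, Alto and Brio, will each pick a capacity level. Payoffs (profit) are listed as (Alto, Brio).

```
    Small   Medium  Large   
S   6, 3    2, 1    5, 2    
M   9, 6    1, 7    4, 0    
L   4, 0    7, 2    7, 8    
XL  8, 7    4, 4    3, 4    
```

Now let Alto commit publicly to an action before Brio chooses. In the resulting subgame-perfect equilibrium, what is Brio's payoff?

7

Brio best-responds to each possible Alto move:
- S → Brio plays Small (best of 3, 1, 2); Alto gets 6.
- M → Brio plays Medium (best of 6, 7, 0); Alto gets 1.
- L → Brio plays Large (best of 0, 2, 8); Alto gets 7.
- XL → Brio plays Small (best of 7, 4, 4); Alto gets 8.
Among 6, 1, 7, 8, the best is 8 at XL. Subgame-perfect outcome: (XL, Small) with payoffs (8, 7).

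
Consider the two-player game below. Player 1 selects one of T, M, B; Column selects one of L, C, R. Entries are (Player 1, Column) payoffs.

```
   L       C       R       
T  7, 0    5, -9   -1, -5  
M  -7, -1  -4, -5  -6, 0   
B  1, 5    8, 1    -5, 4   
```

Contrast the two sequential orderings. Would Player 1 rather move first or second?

second

If Player 1 leads: Column's best replies are T→L, M→R, B→L; Player 1's induced payoffs 7, -6, 1; outcome (T, L), payoffs (7, 0).
If Column leads: Player 1's best replies are L→T, C→B, R→T; Column's induced payoffs 0, 1, -5; outcome (B, C), payoffs (8, 1).
Player 1 gets 7 moving first and 8 moving second, so Player 1 prefers to move second.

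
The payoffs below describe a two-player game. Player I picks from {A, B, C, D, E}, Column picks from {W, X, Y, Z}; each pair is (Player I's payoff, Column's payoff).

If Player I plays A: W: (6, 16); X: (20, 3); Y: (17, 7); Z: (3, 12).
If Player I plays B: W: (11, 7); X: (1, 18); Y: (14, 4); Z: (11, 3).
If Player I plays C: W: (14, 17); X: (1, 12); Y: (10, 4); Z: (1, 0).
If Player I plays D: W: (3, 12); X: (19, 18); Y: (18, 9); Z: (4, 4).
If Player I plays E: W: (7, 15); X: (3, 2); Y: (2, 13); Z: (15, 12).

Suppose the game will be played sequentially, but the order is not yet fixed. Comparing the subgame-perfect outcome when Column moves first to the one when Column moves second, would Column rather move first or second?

If Player I leads: Column's best replies are A→W, B→X, C→W, D→X, E→W; Player I's induced payoffs 6, 1, 14, 19, 7; outcome (D, X), payoffs (19, 18).
If Column leads: Player I's best replies are W→C, X→A, Y→D, Z→E; Column's induced payoffs 17, 3, 9, 12; outcome (C, W), payoffs (14, 17).
Column gets 17 moving first and 18 moving second, so Column prefers to move second.

second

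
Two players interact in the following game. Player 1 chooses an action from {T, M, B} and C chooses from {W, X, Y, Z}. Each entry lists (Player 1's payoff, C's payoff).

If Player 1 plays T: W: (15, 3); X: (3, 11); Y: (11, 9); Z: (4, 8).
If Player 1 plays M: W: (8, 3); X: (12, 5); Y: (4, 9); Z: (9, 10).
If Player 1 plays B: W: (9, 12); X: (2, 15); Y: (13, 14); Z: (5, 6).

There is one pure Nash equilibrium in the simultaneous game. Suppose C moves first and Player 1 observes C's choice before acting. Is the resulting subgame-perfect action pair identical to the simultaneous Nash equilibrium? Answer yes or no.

Player 1 best-responds to each possible C move:
- W → Player 1 plays T (best of 15, 8, 9); C gets 3.
- X → Player 1 plays M (best of 3, 12, 2); C gets 5.
- Y → Player 1 plays B (best of 11, 4, 13); C gets 14.
- Z → Player 1 plays M (best of 4, 9, 5); C gets 10.
Among 3, 5, 14, 10, the best is 14 at Y. Subgame-perfect outcome: (B, Y) with payoffs (13, 14).
Under simultaneous play:
Player 1's best replies: W→T; X→M; Y→B; Z→M.
C's best replies: T→X; M→Z; B→X.
The unique mutual best reply is (M, Z), giving (9, 10).
Sequential outcome (B, Y) differs from the Nash profile (M, Z).

no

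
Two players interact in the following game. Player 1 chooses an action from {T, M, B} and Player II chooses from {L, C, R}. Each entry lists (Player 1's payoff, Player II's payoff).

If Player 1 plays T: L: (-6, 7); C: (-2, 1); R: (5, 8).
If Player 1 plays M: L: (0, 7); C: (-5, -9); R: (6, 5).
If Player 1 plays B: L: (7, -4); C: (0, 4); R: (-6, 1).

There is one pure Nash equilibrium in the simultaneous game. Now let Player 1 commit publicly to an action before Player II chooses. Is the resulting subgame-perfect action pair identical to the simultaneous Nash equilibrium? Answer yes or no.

Player II best-responds to each possible Player 1 move:
- T → Player II plays R (best of 7, 1, 8); Player 1 gets 5.
- M → Player II plays L (best of 7, -9, 5); Player 1 gets 0.
- B → Player II plays C (best of -4, 4, 1); Player 1 gets 0.
Among 5, 0, 0, the best is 5 at T. Subgame-perfect outcome: (T, R) with payoffs (5, 8).
Now find the simultaneous Nash equilibrium.
Player 1's best replies: L→B; C→B; R→M.
Player II's best replies: T→R; M→L; B→C.
Only (B, C) has each player best-responding; Nash payoffs (0, 4).
Sequential outcome (T, R) differs from the Nash profile (B, C).

no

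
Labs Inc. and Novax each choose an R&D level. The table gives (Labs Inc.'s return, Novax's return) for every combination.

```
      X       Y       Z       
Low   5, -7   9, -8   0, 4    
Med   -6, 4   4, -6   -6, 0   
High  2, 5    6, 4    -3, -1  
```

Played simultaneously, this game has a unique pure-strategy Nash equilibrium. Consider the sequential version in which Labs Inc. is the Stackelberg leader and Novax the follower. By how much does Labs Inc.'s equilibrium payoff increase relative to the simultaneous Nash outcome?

2

Novax best-responds to each possible Labs Inc. move:
- Low: BR = Z, leader payoff 0.
- Med: BR = X, leader payoff -6.
- High: BR = X, leader payoff 2.
Maximizing over 0, -6, 2, Labs Inc. chooses High. Subgame-perfect outcome: (High, X) with payoffs (2, 5).
Now find the simultaneous Nash equilibrium.
Labs Inc.'s best replies: X→Low; Y→Low; Z→Low.
Novax's best replies: Low→Z; Med→X; High→X.
Only (Low, Z) has each player best-responding; Nash payoffs (0, 4).
Labs Inc.'s commitment gain: 2 − 0 = 2.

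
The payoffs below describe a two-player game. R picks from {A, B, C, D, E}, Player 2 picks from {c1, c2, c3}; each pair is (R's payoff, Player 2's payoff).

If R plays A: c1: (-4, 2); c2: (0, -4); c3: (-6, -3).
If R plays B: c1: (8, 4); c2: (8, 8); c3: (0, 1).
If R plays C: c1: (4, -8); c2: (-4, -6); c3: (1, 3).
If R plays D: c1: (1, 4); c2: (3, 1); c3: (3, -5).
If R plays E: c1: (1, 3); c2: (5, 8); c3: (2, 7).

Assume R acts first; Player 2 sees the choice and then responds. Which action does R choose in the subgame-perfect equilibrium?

B

Player 2 best-responds to each possible R move:
- A: Player 2 compares 2, -4, -3 and picks c1; R would get -4.
- B: Player 2 compares 4, 8, 1 and picks c2; R would get 8.
- C: Player 2 compares -8, -6, 3 and picks c3; R would get 1.
- D: Player 2 compares 4, 1, -5 and picks c1; R would get 1.
- E: Player 2 compares 3, 8, 7 and picks c2; R would get 5.
Among -4, 8, 1, 1, 5, the best is 8 at B. Subgame-perfect outcome: (B, c2) with payoffs (8, 8).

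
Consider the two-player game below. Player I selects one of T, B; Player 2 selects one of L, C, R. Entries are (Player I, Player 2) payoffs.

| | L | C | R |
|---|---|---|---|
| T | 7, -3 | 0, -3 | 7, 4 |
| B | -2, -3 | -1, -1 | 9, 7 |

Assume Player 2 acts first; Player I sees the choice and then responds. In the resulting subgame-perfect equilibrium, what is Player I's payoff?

Player I best-responds to each possible Player 2 move:
- L: Player I compares 7, -2 and picks T; Player 2 would get -3.
- C: Player I compares 0, -1 and picks T; Player 2 would get -3.
- R: Player I compares 7, 9 and picks B; Player 2 would get 7.
Player 2's induced payoffs are -3, -3, 7, so Player 2 commits to R. Subgame-perfect outcome: (B, R) with payoffs (9, 7).

9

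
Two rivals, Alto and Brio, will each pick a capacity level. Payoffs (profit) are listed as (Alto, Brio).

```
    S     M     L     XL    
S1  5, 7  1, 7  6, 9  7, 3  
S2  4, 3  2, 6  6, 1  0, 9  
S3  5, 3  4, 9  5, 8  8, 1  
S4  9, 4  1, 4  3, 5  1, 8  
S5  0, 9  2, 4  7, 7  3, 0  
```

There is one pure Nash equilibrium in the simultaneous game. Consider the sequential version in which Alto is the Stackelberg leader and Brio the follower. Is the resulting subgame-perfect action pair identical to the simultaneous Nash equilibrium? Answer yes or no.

Backward induction with Alto moving first.
- S1 → Brio plays L (best of 7, 7, 9, 3); Alto gets 6.
- S2 → Brio plays XL (best of 3, 6, 1, 9); Alto gets 0.
- S3 → Brio plays M (best of 3, 9, 8, 1); Alto gets 4.
- S4 → Brio plays XL (best of 4, 4, 5, 8); Alto gets 1.
- S5 → Brio plays S (best of 9, 4, 7, 0); Alto gets 0.
Maximizing over 6, 0, 4, 1, 0, Alto chooses S1. Subgame-perfect outcome: (S1, L) with payoffs (6, 9).
For the simultaneous game, intersect best replies.
Alto's best replies: S→S4; M→S3; L→S5; XL→S3.
Brio's best replies: S1→L; S2→XL; S3→M; S4→XL; S5→S.
The unique mutual best reply is (S3, M), giving (4, 9).
Sequential outcome (S1, L) differs from the Nash profile (S3, M).

no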